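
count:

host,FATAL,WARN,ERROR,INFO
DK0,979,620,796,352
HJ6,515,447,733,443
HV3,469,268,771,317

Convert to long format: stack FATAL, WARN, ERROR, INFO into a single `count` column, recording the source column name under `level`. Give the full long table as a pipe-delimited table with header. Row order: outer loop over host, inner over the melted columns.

| host | level | count |
| DK0 | FATAL | 979 |
| DK0 | WARN | 620 |
| DK0 | ERROR | 796 |
| DK0 | INFO | 352 |
| HJ6 | FATAL | 515 |
| HJ6 | WARN | 447 |
| HJ6 | ERROR | 733 |
| HJ6 | INFO | 443 |
| HV3 | FATAL | 469 |
| HV3 | WARN | 268 |
| HV3 | ERROR | 771 |
| HV3 | INFO | 317 |

Each (host, column) pair becomes one row: 3 × 4 = 12 rows.
For example, (DK0, FATAL) → count=979.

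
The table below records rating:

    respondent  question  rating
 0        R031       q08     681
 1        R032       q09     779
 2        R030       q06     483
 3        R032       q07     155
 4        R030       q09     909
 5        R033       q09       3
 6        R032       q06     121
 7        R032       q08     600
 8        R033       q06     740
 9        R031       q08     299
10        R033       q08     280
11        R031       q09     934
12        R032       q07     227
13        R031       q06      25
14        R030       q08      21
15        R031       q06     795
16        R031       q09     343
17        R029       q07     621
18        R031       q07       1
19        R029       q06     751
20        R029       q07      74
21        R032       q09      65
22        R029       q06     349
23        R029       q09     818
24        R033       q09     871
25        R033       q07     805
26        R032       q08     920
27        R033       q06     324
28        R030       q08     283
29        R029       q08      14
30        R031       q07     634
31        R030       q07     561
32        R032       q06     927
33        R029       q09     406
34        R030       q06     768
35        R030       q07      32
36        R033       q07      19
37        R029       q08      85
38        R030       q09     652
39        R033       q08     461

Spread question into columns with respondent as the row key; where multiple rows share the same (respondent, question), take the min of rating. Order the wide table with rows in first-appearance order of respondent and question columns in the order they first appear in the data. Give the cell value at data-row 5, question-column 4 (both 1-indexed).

With rows in first-appearance order of respondent, row 5 is respondent=R029. question columns in first-appearance order: q08, q09, q06, q07; column 4 is q07.
Long rows with respondent=R029, question=q07: min(621, 74) = 74.

74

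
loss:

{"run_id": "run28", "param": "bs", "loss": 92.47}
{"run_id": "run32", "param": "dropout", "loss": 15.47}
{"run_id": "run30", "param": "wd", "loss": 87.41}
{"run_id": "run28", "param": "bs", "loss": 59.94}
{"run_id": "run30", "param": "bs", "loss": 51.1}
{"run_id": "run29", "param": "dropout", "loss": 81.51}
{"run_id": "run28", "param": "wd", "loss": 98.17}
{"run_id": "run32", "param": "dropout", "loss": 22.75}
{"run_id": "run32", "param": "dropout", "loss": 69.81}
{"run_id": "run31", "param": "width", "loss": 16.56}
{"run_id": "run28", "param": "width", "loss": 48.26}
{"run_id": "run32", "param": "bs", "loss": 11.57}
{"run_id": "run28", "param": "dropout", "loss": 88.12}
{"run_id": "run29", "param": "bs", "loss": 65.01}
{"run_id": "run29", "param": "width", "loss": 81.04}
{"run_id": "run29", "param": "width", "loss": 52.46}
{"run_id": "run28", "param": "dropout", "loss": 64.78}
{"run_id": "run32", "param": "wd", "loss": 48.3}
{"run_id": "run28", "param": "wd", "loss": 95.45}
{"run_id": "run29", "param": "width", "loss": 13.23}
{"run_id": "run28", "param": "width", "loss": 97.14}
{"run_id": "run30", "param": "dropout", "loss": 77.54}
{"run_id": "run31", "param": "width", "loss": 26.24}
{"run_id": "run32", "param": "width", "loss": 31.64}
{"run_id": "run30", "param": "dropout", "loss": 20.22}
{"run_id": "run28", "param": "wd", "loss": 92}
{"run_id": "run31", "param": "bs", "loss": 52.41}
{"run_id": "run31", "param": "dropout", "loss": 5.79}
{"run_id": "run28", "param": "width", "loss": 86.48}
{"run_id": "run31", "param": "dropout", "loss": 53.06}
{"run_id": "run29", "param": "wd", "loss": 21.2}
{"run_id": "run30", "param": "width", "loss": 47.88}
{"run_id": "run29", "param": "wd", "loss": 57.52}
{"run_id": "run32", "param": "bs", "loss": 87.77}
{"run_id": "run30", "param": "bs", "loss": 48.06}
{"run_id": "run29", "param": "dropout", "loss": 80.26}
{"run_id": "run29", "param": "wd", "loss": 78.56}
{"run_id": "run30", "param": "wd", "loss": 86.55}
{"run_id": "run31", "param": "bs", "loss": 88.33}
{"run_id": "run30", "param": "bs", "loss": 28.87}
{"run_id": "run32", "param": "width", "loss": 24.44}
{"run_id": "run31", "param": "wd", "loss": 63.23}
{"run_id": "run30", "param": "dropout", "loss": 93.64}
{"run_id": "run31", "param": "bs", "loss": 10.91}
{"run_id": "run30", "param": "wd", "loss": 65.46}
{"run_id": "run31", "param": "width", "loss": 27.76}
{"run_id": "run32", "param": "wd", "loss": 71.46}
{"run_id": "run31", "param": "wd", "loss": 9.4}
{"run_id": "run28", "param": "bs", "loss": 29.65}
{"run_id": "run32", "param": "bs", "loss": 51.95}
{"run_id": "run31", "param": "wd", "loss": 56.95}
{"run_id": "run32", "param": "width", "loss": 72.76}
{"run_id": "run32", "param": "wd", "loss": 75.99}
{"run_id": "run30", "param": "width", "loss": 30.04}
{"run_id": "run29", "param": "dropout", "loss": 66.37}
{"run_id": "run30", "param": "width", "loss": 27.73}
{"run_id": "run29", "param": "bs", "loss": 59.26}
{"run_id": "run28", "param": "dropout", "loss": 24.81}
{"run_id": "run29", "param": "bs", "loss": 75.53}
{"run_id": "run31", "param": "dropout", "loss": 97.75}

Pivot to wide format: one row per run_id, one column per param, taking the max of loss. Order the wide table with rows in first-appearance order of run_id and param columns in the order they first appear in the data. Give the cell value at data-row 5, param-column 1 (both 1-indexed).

With rows in first-appearance order of run_id, row 5 is run_id=run31. param columns in first-appearance order: bs, dropout, wd, width; column 1 is bs.
Long rows with run_id=run31, param=bs: max(52.41, 88.33, 10.91) = 88.33.

88.33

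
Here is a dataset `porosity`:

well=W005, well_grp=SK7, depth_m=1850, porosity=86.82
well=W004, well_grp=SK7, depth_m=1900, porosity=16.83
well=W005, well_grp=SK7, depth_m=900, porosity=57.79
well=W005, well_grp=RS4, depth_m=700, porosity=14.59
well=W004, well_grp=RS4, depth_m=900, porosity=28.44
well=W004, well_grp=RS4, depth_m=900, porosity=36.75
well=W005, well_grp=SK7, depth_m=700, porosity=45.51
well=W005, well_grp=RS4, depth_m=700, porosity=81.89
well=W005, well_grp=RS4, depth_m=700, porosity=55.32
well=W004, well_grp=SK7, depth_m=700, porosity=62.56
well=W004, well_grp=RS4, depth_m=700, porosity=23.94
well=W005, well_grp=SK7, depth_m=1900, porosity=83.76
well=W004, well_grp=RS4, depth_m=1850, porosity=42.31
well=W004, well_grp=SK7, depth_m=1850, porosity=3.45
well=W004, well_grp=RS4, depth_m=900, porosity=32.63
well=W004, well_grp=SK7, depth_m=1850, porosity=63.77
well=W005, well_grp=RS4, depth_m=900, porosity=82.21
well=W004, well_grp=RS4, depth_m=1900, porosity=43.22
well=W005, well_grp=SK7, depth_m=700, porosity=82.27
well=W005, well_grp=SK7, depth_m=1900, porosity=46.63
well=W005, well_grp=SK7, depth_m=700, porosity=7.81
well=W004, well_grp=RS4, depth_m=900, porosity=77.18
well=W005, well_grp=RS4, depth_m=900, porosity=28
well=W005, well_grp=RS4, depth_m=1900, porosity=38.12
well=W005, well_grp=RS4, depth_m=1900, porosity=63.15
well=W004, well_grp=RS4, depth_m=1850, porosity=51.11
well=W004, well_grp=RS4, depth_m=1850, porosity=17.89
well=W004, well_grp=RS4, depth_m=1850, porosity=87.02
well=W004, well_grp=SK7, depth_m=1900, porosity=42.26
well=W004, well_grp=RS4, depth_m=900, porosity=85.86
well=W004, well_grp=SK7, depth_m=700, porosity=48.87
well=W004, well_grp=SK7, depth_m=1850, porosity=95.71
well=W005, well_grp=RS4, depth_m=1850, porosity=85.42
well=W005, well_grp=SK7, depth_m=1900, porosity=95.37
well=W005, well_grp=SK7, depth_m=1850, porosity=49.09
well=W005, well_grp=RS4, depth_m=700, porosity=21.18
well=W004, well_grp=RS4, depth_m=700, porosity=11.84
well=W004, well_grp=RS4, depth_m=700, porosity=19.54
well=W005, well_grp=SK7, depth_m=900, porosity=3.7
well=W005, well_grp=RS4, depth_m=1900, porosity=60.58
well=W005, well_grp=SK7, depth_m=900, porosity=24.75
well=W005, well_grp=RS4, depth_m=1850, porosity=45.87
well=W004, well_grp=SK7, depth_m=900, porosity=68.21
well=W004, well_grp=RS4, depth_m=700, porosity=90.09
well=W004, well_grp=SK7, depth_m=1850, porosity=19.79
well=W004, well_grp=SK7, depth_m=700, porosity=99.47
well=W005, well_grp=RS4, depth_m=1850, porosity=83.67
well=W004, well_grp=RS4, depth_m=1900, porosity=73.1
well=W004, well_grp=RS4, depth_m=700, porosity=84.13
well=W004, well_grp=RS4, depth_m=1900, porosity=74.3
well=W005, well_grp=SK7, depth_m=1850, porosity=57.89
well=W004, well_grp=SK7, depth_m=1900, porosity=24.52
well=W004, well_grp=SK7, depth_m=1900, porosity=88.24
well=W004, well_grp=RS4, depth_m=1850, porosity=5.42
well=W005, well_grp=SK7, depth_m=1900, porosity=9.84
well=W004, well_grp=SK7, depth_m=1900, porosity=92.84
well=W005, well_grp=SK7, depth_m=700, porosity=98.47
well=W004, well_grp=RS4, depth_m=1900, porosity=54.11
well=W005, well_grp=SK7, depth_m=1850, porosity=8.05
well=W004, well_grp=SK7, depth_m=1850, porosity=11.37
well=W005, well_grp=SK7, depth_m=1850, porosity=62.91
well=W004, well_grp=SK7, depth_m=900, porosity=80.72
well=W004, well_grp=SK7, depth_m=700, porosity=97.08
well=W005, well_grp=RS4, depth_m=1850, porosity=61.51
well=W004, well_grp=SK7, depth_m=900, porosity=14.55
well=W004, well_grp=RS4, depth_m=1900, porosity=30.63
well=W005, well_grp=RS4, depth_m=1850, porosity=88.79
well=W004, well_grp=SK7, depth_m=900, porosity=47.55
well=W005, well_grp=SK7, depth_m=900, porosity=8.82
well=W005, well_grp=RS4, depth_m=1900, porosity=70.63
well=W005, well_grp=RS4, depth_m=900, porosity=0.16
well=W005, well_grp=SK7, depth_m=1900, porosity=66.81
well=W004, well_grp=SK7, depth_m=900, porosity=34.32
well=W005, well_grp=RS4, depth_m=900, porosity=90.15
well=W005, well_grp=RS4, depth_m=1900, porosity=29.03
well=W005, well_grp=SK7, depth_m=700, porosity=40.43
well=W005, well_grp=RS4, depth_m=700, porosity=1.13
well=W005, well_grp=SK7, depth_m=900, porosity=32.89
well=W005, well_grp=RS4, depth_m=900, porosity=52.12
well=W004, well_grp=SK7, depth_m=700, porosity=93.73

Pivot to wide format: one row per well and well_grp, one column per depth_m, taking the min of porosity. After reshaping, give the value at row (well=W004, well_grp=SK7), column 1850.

3.45

Rows with well=W004, well_grp=SK7 and depth_m=1850: porosity values are 3.45, 63.77, 95.71, 19.79, 11.37.
min(3.45, 63.77, 95.71, 19.79, 11.37) = 3.45.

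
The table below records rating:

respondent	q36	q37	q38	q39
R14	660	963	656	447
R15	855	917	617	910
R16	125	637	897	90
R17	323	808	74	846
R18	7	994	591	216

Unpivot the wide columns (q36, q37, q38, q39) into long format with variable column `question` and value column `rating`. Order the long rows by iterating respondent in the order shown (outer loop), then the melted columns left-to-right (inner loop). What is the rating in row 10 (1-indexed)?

20 rows total (5 × 4). Row 10: index ⌊(10-1)/4⌋ = 2 into respondent → R16; (10-1) mod 4 = 1 into the melted columns → q37.
So row 10 is (R16, q37, 637); rating = 637.

637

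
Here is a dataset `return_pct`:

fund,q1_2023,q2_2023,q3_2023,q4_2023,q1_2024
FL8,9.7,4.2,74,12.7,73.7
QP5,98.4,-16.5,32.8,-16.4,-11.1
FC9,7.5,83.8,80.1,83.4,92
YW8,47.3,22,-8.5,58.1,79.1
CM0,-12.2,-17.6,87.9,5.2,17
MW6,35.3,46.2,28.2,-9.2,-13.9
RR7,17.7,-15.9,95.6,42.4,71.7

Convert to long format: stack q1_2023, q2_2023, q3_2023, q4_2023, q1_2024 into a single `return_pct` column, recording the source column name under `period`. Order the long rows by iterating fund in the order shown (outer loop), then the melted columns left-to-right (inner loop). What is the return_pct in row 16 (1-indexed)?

35 rows total (7 × 5). Row 16: index ⌊(16-1)/5⌋ = 3 into fund → YW8; (16-1) mod 5 = 0 into the melted columns → q1_2023.
So row 16 is (YW8, q1_2023, 47.3); return_pct = 47.3.

47.3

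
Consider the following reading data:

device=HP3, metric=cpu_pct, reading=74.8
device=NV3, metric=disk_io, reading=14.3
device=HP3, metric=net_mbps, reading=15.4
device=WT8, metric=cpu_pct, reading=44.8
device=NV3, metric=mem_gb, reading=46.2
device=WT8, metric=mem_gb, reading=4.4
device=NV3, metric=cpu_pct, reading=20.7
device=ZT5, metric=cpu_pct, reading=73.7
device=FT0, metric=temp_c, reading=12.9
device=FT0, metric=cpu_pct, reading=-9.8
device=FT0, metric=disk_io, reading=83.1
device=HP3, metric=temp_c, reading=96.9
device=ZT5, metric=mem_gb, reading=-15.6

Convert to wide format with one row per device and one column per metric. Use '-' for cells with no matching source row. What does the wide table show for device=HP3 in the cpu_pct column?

The long row with device=HP3, metric=cpu_pct has reading=74.8.

74.8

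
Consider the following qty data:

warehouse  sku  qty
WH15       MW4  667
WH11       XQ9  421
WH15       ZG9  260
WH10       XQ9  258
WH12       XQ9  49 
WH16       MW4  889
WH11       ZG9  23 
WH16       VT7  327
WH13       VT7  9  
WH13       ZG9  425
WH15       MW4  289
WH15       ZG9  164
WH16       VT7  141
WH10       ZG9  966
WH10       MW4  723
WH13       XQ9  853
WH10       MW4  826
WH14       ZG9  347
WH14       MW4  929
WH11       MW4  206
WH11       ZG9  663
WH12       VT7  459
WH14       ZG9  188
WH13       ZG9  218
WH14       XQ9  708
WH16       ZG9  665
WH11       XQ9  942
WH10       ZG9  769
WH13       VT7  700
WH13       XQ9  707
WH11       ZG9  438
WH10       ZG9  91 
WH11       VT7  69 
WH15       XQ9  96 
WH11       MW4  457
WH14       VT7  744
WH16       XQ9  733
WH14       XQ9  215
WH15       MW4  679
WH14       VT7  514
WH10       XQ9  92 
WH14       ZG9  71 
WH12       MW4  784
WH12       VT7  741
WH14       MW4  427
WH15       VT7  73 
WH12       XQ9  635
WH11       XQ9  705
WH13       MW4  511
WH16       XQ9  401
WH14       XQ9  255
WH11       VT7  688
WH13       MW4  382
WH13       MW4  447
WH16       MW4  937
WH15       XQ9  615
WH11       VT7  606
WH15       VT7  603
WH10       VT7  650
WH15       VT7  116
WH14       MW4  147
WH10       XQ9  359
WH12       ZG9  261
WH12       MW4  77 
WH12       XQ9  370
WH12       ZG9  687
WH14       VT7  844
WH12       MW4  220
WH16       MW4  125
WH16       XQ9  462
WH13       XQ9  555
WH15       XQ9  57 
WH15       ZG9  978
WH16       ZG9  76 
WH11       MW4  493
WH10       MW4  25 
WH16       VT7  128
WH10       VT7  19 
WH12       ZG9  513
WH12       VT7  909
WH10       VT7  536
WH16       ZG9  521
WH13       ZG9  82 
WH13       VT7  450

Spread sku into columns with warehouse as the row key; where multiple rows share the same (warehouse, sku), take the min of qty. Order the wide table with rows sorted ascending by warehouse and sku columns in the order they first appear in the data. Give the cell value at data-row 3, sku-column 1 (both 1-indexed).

With rows sorted ascending by warehouse, row 3 is warehouse=WH12. sku columns in first-appearance order: MW4, XQ9, ZG9, VT7; column 1 is MW4.
Long rows with warehouse=WH12, sku=MW4: min(784, 77, 220) = 77.

77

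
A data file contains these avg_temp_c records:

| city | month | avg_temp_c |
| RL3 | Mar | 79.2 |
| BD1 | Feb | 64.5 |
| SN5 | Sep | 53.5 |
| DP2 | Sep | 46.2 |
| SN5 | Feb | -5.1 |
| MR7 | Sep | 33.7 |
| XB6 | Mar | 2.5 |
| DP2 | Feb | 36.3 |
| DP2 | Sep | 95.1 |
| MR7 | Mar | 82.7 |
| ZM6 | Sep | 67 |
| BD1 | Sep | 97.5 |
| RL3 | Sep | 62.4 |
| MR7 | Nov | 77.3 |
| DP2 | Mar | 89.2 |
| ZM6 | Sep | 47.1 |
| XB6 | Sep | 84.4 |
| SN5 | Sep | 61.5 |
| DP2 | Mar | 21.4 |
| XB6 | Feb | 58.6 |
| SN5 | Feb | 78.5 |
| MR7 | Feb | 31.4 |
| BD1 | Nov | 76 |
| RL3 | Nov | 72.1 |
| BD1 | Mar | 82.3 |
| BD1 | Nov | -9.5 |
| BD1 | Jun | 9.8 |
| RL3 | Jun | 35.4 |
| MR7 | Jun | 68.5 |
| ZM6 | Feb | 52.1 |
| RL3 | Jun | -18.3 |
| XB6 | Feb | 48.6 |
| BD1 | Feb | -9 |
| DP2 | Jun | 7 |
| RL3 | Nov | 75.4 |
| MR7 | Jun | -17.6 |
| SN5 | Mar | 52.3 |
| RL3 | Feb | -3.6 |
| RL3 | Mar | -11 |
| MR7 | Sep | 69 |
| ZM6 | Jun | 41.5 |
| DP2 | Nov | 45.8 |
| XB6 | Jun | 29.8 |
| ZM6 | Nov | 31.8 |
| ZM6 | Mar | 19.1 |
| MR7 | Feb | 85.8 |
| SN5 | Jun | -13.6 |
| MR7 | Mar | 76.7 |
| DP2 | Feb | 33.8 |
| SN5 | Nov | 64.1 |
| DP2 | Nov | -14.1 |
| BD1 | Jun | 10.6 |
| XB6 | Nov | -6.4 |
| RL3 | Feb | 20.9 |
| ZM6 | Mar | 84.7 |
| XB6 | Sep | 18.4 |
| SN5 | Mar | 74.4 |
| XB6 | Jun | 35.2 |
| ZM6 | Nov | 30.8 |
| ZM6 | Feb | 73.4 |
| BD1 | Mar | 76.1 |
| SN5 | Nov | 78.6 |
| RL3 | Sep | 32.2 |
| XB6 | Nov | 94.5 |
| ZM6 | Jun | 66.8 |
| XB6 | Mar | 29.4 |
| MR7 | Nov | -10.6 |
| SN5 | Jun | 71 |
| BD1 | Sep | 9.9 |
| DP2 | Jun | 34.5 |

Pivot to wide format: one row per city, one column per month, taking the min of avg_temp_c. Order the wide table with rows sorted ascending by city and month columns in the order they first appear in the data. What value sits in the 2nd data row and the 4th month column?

With rows sorted ascending by city, row 2 is city=DP2. month columns in first-appearance order: Mar, Feb, Sep, Nov, Jun; column 4 is Nov.
Long rows with city=DP2, month=Nov: min(45.8, -14.1) = -14.1.

-14.1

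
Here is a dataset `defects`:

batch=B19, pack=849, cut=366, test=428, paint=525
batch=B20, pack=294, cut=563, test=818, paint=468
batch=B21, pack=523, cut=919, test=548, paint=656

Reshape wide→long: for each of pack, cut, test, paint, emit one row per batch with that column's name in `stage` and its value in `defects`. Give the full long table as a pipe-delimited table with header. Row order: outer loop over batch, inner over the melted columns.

| batch | stage | defects |
| B19 | pack | 849 |
| B19 | cut | 366 |
| B19 | test | 428 |
| B19 | paint | 525 |
| B20 | pack | 294 |
| B20 | cut | 563 |
| B20 | test | 818 |
| B20 | paint | 468 |
| B21 | pack | 523 |
| B21 | cut | 919 |
| B21 | test | 548 |
| B21 | paint | 656 |

Each (batch, column) pair becomes one row: 3 × 4 = 12 rows.
For example, (B19, pack) → defects=849.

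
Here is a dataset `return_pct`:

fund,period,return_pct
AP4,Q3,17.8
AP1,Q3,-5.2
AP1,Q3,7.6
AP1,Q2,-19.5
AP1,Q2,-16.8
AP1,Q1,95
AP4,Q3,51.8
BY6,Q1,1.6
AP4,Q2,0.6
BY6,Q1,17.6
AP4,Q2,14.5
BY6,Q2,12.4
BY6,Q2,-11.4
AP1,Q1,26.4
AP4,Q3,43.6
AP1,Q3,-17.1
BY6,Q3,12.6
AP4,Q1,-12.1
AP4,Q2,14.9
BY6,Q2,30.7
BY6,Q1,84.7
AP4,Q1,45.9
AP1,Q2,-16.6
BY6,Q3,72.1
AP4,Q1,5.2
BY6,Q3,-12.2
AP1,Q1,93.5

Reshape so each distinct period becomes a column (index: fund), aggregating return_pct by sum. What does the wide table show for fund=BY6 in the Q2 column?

Rows with fund=BY6 and period=Q2: return_pct values are 12.4, -11.4, 30.7.
12.4 + -11.4 + 30.7 = 31.7.

31.7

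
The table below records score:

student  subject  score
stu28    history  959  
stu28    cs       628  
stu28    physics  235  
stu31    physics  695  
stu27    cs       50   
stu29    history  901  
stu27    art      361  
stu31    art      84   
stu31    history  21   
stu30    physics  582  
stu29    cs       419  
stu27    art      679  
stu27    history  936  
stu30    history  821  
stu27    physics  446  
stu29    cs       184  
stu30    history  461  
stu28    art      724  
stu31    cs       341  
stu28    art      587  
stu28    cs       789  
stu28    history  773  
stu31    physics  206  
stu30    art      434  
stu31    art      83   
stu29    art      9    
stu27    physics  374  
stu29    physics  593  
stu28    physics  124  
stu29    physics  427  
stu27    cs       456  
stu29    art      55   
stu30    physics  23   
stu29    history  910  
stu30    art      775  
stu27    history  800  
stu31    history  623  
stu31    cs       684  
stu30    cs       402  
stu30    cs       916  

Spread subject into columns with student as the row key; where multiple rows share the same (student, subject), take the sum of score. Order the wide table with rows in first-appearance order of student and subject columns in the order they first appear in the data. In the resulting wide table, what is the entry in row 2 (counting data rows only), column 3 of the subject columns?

With rows in first-appearance order of student, row 2 is student=stu31. subject columns in first-appearance order: history, cs, physics, art; column 3 is physics.
Long rows with student=stu31, subject=physics: 695 + 206 = 901.

901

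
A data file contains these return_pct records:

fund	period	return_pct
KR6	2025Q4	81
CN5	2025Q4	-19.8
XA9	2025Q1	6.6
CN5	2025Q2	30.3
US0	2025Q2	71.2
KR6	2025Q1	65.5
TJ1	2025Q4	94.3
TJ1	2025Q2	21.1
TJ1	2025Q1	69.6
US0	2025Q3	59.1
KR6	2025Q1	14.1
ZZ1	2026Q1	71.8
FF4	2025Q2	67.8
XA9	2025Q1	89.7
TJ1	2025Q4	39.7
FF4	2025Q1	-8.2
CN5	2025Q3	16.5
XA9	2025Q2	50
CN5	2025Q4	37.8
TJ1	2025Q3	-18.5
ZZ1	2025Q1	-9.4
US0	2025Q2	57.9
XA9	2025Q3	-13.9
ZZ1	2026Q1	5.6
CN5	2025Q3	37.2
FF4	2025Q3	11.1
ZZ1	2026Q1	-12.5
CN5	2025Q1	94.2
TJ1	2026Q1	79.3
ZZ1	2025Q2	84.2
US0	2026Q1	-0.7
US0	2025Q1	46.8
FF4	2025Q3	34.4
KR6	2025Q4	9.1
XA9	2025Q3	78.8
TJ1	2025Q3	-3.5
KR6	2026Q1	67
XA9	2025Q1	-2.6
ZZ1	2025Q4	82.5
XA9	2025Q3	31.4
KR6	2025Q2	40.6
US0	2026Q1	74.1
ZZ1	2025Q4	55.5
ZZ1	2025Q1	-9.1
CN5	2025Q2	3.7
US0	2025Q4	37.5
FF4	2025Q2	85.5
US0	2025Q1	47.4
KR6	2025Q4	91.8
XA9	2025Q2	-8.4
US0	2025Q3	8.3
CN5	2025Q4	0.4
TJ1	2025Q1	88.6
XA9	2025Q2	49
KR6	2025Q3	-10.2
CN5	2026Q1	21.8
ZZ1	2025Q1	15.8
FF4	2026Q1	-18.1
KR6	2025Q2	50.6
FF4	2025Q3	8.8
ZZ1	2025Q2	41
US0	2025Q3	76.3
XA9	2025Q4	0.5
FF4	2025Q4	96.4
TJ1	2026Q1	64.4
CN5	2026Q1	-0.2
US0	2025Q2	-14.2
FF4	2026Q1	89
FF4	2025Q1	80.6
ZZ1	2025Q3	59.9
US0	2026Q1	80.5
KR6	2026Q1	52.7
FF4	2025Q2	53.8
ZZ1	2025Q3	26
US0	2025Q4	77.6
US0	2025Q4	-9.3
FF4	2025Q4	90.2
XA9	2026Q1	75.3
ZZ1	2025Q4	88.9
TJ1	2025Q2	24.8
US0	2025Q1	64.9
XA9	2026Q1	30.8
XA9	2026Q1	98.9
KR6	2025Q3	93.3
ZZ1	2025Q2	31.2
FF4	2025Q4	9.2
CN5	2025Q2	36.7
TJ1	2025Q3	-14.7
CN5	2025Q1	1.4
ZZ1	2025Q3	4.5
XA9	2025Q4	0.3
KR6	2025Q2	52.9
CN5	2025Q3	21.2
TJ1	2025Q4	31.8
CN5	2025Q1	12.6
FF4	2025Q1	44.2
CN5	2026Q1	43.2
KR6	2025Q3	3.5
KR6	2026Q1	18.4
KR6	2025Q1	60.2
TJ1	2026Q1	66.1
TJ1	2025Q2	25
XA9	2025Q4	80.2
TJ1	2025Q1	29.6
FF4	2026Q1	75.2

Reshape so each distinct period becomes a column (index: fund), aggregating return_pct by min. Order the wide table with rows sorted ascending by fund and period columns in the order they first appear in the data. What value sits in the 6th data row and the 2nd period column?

-2.6

With rows sorted ascending by fund, row 6 is fund=XA9. period columns in first-appearance order: 2025Q4, 2025Q1, 2025Q2, 2025Q3, 2026Q1; column 2 is 2025Q1.
Long rows with fund=XA9, period=2025Q1: min(6.6, 89.7, -2.6) = -2.6.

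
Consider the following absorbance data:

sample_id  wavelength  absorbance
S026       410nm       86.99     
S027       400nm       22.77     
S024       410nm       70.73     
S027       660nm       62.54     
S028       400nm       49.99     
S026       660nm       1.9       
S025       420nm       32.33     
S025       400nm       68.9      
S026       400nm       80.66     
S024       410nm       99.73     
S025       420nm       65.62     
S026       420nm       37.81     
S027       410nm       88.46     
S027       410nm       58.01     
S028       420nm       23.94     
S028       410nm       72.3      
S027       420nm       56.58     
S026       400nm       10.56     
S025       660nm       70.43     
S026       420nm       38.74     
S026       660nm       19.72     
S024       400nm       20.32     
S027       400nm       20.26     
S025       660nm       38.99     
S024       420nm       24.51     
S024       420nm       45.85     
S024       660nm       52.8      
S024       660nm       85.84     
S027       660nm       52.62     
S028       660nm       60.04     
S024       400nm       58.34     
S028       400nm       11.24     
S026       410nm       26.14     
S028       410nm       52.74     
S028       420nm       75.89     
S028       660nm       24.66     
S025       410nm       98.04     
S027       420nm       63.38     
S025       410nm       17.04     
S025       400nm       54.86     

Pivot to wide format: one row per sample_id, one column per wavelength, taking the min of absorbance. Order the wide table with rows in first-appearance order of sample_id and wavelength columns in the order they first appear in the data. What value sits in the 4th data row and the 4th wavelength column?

With rows in first-appearance order of sample_id, row 4 is sample_id=S028. wavelength columns in first-appearance order: 410nm, 400nm, 660nm, 420nm; column 4 is 420nm.
Long rows with sample_id=S028, wavelength=420nm: min(23.94, 75.89) = 23.94.

23.94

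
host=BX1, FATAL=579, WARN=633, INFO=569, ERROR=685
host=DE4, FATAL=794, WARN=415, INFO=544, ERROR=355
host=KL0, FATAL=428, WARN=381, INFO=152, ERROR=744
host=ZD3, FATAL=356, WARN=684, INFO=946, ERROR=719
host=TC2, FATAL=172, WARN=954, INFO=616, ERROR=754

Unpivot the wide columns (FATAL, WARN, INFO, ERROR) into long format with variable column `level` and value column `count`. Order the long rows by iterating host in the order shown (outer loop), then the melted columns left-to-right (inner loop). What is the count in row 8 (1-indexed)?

355

20 rows total (5 × 4). Row 8: index ⌊(8-1)/4⌋ = 1 into host → DE4; (8-1) mod 4 = 3 into the melted columns → ERROR.
So row 8 is (DE4, ERROR, 355); count = 355.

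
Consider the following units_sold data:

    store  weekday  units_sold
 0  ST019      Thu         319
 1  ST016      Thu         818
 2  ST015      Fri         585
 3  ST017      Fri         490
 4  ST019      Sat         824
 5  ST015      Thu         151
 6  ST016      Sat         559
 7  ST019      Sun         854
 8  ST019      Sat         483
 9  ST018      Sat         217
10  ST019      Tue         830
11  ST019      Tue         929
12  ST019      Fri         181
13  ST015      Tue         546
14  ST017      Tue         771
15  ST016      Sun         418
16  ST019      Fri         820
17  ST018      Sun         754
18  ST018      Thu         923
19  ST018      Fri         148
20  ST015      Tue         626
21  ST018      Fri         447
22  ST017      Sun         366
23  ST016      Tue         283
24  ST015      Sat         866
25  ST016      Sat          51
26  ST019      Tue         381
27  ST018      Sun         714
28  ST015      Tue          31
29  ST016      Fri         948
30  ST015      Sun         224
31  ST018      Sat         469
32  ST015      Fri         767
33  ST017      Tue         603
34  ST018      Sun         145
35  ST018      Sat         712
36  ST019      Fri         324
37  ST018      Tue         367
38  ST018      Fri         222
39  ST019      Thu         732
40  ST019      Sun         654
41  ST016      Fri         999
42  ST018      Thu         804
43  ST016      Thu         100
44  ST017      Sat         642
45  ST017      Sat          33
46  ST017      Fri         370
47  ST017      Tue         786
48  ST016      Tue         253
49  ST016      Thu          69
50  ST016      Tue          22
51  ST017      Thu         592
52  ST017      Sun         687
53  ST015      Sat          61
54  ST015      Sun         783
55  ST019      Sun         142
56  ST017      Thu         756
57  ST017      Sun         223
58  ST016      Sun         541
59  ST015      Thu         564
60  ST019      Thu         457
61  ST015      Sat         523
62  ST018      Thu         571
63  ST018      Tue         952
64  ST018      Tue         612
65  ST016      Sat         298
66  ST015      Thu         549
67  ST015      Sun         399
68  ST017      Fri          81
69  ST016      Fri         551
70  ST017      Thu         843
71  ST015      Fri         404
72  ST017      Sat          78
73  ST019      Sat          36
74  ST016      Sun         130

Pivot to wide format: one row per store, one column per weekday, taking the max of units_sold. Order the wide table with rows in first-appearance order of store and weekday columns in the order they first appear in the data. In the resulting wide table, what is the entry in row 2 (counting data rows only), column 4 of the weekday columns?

541

With rows in first-appearance order of store, row 2 is store=ST016. weekday columns in first-appearance order: Thu, Fri, Sat, Sun, Tue; column 4 is Sun.
Long rows with store=ST016, weekday=Sun: max(418, 541, 130) = 541.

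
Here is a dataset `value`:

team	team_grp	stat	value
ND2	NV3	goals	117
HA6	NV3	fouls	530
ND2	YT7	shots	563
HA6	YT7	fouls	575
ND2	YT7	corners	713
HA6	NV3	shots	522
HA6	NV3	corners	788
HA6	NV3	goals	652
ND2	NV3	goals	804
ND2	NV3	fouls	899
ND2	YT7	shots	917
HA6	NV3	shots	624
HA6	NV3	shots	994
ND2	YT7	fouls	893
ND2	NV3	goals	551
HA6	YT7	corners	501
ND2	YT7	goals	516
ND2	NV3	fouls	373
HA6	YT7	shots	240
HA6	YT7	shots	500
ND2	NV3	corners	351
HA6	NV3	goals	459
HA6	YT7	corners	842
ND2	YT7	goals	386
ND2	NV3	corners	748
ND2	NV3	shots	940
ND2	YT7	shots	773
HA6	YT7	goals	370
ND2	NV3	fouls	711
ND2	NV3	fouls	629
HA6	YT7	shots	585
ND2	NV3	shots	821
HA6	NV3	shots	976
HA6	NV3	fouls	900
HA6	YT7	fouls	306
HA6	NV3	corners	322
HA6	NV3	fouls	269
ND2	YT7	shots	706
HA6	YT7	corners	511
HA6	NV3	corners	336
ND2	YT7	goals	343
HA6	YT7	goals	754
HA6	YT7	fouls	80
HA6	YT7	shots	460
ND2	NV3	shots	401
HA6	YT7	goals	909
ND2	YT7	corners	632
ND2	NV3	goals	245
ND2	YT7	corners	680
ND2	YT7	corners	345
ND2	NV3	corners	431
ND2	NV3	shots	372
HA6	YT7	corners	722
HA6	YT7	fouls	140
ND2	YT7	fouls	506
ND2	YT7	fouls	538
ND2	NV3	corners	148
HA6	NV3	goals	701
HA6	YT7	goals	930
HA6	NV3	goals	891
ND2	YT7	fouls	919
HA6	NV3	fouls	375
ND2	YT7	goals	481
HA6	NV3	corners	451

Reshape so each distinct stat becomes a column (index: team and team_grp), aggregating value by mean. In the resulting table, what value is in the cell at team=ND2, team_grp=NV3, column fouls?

Rows with team=ND2, team_grp=NV3 and stat=fouls: value values are 899, 373, 711, 629.
(899 + 373 + 711 + 629) / 4 = 653.

653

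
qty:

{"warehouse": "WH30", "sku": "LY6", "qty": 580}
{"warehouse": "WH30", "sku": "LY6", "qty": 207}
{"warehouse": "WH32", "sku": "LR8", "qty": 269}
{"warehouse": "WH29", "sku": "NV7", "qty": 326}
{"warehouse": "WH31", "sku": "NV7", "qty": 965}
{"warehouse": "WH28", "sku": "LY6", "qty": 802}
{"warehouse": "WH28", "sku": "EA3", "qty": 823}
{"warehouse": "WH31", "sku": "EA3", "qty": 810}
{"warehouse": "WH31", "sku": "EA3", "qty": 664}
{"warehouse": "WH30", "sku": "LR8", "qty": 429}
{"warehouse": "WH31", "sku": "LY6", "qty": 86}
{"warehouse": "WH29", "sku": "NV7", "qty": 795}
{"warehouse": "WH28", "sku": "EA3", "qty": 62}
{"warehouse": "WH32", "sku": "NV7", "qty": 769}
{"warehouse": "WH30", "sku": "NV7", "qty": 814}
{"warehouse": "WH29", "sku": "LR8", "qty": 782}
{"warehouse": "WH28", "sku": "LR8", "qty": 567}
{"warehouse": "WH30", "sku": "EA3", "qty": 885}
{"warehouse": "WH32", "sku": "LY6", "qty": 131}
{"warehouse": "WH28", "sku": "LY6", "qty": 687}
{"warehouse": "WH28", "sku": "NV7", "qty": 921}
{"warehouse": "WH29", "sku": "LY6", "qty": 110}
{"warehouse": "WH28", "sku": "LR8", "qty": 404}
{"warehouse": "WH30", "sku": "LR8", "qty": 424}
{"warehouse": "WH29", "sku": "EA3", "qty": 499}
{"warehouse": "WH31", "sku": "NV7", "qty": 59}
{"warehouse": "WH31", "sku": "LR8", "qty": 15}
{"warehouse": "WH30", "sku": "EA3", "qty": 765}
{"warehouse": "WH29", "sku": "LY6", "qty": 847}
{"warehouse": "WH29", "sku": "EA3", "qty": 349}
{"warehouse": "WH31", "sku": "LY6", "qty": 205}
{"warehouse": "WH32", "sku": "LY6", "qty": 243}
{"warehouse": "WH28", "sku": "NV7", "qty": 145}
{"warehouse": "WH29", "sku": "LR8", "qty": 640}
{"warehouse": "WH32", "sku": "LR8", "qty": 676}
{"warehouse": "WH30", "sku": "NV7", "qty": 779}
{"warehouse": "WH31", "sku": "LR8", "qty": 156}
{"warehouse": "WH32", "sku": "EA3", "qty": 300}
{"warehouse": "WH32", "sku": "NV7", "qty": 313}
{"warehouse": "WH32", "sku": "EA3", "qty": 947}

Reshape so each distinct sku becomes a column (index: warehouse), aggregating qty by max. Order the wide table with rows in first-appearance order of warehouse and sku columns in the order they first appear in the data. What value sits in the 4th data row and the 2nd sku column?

156

With rows in first-appearance order of warehouse, row 4 is warehouse=WH31. sku columns in first-appearance order: LY6, LR8, NV7, EA3; column 2 is LR8.
Long rows with warehouse=WH31, sku=LR8: max(15, 156) = 156.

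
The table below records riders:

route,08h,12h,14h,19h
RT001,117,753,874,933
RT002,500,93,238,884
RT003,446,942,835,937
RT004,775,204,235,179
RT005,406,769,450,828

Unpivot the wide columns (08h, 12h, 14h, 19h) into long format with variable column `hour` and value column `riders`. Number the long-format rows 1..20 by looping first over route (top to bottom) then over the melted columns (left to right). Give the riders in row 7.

20 rows total (5 × 4). Row 7: index ⌊(7-1)/4⌋ = 1 into route → RT002; (7-1) mod 4 = 2 into the melted columns → 14h.
So row 7 is (RT002, 14h, 238); riders = 238.

238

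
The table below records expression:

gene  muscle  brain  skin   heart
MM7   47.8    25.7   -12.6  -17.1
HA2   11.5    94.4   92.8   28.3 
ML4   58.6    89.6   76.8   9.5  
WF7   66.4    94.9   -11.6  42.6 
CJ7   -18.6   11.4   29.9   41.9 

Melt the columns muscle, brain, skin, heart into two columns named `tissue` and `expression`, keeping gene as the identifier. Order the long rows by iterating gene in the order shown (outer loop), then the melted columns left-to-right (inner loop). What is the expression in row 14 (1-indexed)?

94.9

20 rows total (5 × 4). Row 14: index ⌊(14-1)/4⌋ = 3 into gene → WF7; (14-1) mod 4 = 1 into the melted columns → brain.
So row 14 is (WF7, brain, 94.9); expression = 94.9.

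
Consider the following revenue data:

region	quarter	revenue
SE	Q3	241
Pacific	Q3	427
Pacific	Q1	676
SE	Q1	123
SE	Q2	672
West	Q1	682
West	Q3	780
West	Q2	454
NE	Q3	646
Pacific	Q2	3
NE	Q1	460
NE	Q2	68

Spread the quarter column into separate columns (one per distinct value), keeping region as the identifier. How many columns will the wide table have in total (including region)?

4

1 column for region plus 3 distinct quarter values → 4 columns.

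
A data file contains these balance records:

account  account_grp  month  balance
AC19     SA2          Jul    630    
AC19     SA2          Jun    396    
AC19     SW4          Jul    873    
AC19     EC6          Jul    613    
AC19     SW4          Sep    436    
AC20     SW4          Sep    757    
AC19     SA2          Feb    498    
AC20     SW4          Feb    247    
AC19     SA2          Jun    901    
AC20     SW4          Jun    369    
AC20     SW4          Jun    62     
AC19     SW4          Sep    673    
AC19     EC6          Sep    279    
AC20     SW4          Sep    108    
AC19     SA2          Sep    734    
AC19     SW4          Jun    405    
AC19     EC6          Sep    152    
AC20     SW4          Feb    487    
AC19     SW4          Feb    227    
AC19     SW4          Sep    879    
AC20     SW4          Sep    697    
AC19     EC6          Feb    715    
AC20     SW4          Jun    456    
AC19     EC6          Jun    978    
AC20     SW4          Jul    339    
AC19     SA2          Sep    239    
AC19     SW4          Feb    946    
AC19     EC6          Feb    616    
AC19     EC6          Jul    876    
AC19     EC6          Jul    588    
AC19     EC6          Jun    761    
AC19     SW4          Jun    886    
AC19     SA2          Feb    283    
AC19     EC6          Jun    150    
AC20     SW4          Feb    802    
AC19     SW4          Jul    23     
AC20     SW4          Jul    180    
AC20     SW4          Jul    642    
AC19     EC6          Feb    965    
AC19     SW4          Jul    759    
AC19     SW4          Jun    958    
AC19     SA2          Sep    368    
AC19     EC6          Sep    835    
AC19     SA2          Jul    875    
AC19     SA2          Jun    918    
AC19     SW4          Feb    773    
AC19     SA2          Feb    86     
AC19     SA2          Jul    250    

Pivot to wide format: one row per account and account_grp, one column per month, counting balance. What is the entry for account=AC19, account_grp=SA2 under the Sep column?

Rows with account=AC19, account_grp=SA2 and month=Sep: balance values are 734, 239, 368.
3 rows match — count = 3.

3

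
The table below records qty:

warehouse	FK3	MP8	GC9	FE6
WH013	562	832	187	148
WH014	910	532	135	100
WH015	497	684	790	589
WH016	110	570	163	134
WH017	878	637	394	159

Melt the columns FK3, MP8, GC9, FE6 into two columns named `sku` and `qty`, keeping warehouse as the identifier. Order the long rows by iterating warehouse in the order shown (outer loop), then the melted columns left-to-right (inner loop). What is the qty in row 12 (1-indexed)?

20 rows total (5 × 4). Row 12: index ⌊(12-1)/4⌋ = 2 into warehouse → WH015; (12-1) mod 4 = 3 into the melted columns → FE6.
So row 12 is (WH015, FE6, 589); qty = 589.

589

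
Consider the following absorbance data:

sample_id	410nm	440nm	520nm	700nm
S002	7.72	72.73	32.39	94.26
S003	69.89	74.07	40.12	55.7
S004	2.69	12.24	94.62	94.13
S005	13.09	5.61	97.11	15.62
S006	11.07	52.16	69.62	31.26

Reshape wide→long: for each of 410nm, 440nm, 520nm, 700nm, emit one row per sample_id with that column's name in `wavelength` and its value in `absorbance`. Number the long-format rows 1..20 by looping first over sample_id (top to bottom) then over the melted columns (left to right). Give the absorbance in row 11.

20 rows total (5 × 4). Row 11: index ⌊(11-1)/4⌋ = 2 into sample_id → S004; (11-1) mod 4 = 2 into the melted columns → 520nm.
So row 11 is (S004, 520nm, 94.62); absorbance = 94.62.

94.62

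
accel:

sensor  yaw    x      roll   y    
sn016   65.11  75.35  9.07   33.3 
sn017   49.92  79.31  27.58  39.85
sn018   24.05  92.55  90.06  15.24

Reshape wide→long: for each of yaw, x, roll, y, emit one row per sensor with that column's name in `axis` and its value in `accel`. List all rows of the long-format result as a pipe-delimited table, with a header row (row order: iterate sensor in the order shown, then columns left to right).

Each (sensor, column) pair becomes one row: 3 × 4 = 12 rows.
For example, (sn016, yaw) → accel=65.11.

| sensor | axis | accel |
| sn016 | yaw | 65.11 |
| sn016 | x | 75.35 |
| sn016 | roll | 9.07 |
| sn016 | y | 33.3 |
| sn017 | yaw | 49.92 |
| sn017 | x | 79.31 |
| sn017 | roll | 27.58 |
| sn017 | y | 39.85 |
| sn018 | yaw | 24.05 |
| sn018 | x | 92.55 |
| sn018 | roll | 90.06 |
| sn018 | y | 15.24 |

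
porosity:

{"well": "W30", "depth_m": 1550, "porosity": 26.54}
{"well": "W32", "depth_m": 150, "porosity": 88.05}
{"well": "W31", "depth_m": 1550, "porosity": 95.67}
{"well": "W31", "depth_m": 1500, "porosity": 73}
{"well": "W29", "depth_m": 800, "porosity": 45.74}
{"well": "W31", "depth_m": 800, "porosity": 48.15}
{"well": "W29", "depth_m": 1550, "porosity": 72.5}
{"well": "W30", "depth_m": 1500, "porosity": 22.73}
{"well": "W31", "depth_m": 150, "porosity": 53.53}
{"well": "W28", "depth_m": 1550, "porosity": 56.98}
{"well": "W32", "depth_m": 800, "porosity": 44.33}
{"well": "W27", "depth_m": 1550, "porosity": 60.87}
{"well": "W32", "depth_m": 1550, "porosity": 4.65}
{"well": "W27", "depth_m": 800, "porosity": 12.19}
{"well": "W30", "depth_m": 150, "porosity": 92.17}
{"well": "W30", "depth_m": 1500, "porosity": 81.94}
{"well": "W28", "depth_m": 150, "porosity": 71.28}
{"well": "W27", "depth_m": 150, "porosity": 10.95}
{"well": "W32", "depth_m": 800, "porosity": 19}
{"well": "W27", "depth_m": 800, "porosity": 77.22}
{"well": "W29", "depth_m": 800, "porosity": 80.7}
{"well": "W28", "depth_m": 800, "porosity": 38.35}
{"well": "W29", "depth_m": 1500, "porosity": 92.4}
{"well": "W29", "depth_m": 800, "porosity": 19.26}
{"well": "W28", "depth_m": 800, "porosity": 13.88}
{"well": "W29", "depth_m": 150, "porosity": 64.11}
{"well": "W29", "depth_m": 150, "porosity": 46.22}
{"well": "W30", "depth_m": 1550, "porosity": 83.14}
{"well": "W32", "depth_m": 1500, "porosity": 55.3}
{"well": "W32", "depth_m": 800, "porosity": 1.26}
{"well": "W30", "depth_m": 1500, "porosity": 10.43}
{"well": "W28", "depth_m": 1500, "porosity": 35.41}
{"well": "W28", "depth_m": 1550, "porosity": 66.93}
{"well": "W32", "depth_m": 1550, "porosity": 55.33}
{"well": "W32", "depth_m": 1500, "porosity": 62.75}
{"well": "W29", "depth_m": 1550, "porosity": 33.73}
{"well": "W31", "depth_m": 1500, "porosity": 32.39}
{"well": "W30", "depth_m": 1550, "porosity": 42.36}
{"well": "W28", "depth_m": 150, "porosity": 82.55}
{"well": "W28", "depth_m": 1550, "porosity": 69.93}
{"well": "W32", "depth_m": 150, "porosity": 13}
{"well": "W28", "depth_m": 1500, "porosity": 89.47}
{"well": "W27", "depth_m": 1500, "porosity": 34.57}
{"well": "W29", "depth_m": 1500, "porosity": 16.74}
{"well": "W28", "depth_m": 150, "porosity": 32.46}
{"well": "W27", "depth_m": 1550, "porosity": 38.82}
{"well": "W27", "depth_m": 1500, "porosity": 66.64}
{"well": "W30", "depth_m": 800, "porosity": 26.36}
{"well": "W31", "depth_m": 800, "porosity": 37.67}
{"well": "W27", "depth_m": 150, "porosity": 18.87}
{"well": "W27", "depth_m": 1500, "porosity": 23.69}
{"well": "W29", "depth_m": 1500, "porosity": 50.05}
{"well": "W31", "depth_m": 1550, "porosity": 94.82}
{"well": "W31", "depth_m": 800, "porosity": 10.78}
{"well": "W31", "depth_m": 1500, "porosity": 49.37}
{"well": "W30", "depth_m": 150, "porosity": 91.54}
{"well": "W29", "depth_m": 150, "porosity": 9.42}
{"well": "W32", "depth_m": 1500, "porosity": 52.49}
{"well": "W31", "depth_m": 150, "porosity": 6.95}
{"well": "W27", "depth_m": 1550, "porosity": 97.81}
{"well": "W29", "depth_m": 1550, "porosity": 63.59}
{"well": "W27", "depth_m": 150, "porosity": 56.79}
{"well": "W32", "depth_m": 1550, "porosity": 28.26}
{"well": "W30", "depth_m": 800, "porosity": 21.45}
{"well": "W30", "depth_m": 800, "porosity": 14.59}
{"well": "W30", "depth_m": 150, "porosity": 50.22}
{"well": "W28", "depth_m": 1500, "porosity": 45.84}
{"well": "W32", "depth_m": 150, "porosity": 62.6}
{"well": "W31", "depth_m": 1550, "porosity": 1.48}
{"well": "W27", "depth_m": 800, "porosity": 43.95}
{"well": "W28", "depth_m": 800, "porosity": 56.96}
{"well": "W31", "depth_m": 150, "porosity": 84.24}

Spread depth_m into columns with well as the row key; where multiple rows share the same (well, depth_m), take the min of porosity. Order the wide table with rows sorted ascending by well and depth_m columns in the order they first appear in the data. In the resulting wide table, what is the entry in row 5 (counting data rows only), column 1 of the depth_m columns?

1.48

With rows sorted ascending by well, row 5 is well=W31. depth_m columns in first-appearance order: 1550, 150, 1500, 800; column 1 is 1550.
Long rows with well=W31, depth_m=1550: min(95.67, 94.82, 1.48) = 1.48.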